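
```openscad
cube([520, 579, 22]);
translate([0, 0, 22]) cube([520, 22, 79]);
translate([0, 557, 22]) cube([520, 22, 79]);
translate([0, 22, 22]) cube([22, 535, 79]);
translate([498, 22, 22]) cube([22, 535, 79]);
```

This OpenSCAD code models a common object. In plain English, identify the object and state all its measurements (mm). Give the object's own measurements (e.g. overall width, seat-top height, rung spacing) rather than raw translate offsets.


An open-topped rectangular box: outside dimensions 520×579×101 mm, with a uniform wall and base thickness of 22 mm. The base is a full 520×579 slab on the floor; four walls sit on top of the base. The front and back walls (the −y and +y sides) span the full width; the two side walls fit between them.


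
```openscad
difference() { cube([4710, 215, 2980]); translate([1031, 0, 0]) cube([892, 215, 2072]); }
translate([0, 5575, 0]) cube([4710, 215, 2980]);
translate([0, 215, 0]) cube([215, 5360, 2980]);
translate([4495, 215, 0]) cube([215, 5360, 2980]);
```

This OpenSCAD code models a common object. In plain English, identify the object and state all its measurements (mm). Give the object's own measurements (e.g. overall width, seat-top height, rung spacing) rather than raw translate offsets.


A single room: four walls, each 2980 mm tall and 215 mm thick, enclosing an outside footprint 4710×5790 mm (x × y), no floor or roof. The front and back walls (−y and +y sides) run the full x-width; the side walls fit between their inner faces. A door opening 892 mm wide and 2072 mm tall is cut through the front wall from the floor up, its −x edge 1031 mm from the wall's −x end.


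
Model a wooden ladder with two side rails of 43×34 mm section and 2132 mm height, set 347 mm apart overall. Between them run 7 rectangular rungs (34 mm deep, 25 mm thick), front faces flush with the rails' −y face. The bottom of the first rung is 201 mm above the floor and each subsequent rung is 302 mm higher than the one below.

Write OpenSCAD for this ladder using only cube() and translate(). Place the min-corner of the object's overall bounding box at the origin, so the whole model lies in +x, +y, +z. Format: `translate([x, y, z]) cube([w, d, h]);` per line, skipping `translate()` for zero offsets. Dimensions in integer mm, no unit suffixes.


// rung span = 347 - 2*43 = 261
// rung[k] z = 201 + k*302
cube([43, 34, 2132]);
translate([304, 0, 0]) cube([43, 34, 2132]);
translate([43, 0, 201]) cube([261, 34, 25]);
translate([43, 0, 503]) cube([261, 34, 25]);
translate([43, 0, 805]) cube([261, 34, 25]);
translate([43, 0, 1107]) cube([261, 34, 25]);
translate([43, 0, 1409]) cube([261, 34, 25]);
translate([43, 0, 1711]) cube([261, 34, 25]);
translate([43, 0, 2013]) cube([261, 34, 25]);


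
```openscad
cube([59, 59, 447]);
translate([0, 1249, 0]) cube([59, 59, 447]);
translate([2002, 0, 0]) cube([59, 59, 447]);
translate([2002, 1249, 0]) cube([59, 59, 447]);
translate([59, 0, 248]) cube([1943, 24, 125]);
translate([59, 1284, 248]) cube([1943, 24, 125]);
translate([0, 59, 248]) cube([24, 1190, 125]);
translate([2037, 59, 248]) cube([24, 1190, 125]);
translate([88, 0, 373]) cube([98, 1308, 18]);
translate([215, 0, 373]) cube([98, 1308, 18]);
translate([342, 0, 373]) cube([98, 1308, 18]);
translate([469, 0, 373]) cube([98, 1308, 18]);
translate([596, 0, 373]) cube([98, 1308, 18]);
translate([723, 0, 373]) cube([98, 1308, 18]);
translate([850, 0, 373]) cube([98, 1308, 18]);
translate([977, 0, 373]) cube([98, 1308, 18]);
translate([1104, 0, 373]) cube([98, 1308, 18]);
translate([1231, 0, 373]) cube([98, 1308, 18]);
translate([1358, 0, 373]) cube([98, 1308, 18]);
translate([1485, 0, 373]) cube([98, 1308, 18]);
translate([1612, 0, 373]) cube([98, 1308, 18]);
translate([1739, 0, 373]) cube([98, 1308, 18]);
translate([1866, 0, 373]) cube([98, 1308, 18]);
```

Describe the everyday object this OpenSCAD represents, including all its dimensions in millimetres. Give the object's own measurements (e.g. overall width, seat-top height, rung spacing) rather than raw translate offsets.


A bed frame 2061 mm long (x) by 1308 mm wide (y). Four 59×59 mm corner posts, 447 mm tall, at the corners of the footprint. Four rails of 24 mm thickness and 125 mm height run between adjacent posts with their undersides at z = 248 mm, their outer faces flush with the outside of the frame (the two x-running rails run between the posts' inner faces; the two y-running rails run between the posts' inner faces). 15 slats, each 98 mm wide (x) and 18 mm thick, lie across the top of the two x-running rails, running the full 1308 mm width of the frame in y; along x they sit between the end posts with a 29 mm gap after the −x posts and between neighbouring slats, leaving 38 mm before the +x posts.


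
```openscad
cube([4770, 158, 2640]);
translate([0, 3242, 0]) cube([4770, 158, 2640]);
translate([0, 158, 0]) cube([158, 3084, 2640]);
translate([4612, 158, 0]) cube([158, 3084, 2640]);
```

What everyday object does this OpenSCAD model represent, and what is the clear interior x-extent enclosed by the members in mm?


A house (or room) frame. The interior width is 4454 mm.

Four 2640 mm walls enclosing a rectangle with no floor or roof — a room or house frame. Outside width is 4770 mm and wall thickness is 158 mm, so the interior width is 4770 − 2 × 158 = 4454 mm.


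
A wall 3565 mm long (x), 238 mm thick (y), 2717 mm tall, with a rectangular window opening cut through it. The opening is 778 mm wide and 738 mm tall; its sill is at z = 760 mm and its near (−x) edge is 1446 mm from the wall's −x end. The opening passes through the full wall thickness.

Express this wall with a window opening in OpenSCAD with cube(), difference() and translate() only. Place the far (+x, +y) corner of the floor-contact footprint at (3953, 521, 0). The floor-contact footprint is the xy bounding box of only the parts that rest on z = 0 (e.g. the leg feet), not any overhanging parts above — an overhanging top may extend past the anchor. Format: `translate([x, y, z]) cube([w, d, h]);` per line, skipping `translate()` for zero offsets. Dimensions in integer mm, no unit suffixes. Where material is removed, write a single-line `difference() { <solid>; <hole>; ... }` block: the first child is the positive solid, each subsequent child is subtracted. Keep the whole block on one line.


difference() { translate([388, 283, 0]) cube([3565, 238, 2717]); translate([1834, 283, 760]) cube([778, 238, 738]); }


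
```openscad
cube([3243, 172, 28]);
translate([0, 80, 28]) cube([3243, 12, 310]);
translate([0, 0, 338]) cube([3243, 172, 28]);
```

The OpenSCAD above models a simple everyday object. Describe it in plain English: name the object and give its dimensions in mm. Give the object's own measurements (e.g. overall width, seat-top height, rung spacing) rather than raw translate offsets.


An I-beam lying along x, 3243 mm long. Overall section height 366 mm. Two flanges 172 mm wide (y) and 28 mm thick, one on the floor and one at the top; a web 12 mm thick runs between them, centred on the flange width.


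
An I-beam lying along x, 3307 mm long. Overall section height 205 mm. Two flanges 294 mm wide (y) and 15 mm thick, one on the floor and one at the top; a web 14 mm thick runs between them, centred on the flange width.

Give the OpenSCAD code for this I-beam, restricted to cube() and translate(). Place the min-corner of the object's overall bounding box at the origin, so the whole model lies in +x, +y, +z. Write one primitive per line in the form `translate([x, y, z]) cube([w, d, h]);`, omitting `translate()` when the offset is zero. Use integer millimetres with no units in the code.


cube([3307, 294, 15]);
translate([0, 140, 15]) cube([3307, 14, 175]);
translate([0, 0, 190]) cube([3307, 294, 15]);


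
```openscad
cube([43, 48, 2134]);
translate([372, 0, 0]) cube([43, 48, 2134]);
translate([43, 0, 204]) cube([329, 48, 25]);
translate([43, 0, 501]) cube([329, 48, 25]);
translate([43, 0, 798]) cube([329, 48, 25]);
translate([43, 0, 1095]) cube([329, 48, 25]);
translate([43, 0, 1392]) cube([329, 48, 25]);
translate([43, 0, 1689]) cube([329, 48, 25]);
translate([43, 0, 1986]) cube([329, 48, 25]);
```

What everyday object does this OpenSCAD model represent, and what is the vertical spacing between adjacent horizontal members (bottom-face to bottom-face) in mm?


A ladder. The rung spacing is 297 mm.

Two tall 43×48 posts with 7 short bars between them — a ladder. Adjacent rungs sit at z = 204 and z = 501, so the spacing is 501 − 204 = 297 mm.


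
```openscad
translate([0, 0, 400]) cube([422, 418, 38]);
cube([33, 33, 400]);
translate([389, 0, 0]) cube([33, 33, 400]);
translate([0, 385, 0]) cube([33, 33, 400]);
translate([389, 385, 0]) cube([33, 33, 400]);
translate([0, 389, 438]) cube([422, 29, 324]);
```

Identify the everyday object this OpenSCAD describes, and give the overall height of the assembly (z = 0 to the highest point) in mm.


A chair. The overall height is 762 mm.

A slab on four corner posts with a tall panel at the back — a chair. The seat slab sits at z = 400 with thickness 38, and the 324 mm backrest starts at the seat top, so the overall height is 400 + 38 + 324 = 762 mm.


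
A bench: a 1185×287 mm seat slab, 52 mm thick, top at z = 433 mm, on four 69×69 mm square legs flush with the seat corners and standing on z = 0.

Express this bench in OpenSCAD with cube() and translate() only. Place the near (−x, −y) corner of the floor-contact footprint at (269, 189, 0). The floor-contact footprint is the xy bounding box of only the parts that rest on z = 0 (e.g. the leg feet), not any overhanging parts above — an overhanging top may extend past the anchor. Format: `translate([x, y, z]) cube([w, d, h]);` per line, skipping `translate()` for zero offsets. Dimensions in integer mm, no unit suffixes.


// leg_h = 433 − 52 = 381
translate([269, 189, 381]) cube([1185, 287, 52]);
translate([269, 189, 0]) cube([69, 69, 381]);
translate([269, 407, 0]) cube([69, 69, 381]);
translate([1385, 189, 0]) cube([69, 69, 381]);
translate([1385, 407, 0]) cube([69, 69, 381]);


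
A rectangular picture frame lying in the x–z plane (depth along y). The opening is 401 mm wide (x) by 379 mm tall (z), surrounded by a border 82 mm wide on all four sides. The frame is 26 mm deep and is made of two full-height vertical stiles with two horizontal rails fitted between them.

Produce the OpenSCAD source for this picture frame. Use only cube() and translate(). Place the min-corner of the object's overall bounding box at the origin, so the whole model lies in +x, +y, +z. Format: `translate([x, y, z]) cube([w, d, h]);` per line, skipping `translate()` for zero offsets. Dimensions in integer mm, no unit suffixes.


cube([82, 26, 543]);
translate([483, 0, 0]) cube([82, 26, 543]);
translate([82, 0, 0]) cube([401, 26, 82]);
translate([82, 0, 461]) cube([401, 26, 82]);


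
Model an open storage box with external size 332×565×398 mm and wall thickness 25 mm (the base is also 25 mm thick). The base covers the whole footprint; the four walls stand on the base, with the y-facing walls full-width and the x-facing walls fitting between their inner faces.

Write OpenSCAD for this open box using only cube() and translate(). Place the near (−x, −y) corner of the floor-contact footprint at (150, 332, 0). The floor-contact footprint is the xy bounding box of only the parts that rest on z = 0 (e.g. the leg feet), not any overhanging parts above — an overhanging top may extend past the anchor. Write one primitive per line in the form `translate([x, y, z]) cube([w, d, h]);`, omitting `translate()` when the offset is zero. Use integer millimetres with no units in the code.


translate([150, 332, 0]) cube([332, 565, 25]);
translate([150, 332, 25]) cube([332, 25, 373]);
translate([150, 872, 25]) cube([332, 25, 373]);
translate([150, 357, 25]) cube([25, 515, 373]);
translate([457, 357, 25]) cube([25, 515, 373]);


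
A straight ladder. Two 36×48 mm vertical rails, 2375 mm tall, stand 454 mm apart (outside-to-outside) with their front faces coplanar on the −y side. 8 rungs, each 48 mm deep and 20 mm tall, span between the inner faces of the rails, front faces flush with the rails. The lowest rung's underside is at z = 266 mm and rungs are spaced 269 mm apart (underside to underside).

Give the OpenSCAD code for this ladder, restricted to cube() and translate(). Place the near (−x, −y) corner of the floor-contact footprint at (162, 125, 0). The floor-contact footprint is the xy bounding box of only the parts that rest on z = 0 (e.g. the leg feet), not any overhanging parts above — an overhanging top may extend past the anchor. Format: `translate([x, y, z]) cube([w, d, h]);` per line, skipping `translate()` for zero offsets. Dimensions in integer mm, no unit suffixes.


// rung span = 454 - 2*36 = 382
// rung[k] z = 266 + k*269
translate([162, 125, 0]) cube([36, 48, 2375]);
translate([580, 125, 0]) cube([36, 48, 2375]);
translate([198, 125, 266]) cube([382, 48, 20]);
translate([198, 125, 535]) cube([382, 48, 20]);
translate([198, 125, 804]) cube([382, 48, 20]);
translate([198, 125, 1073]) cube([382, 48, 20]);
translate([198, 125, 1342]) cube([382, 48, 20]);
translate([198, 125, 1611]) cube([382, 48, 20]);
translate([198, 125, 1880]) cube([382, 48, 20]);
translate([198, 125, 2149]) cube([382, 48, 20]);


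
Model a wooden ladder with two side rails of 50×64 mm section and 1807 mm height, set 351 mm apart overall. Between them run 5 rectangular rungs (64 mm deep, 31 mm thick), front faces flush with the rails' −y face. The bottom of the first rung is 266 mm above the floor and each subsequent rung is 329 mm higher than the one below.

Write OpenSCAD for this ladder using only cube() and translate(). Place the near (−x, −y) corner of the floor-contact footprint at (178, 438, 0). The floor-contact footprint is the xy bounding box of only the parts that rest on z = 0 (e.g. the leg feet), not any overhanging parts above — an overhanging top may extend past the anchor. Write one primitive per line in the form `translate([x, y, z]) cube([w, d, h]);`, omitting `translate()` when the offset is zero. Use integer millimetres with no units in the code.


translate([178, 438, 0]) cube([50, 64, 1807]);
translate([479, 438, 0]) cube([50, 64, 1807]);
translate([228, 438, 266]) cube([251, 64, 31]);
translate([228, 438, 595]) cube([251, 64, 31]);
translate([228, 438, 924]) cube([251, 64, 31]);
translate([228, 438, 1253]) cube([251, 64, 31]);
translate([228, 438, 1582]) cube([251, 64, 31]);


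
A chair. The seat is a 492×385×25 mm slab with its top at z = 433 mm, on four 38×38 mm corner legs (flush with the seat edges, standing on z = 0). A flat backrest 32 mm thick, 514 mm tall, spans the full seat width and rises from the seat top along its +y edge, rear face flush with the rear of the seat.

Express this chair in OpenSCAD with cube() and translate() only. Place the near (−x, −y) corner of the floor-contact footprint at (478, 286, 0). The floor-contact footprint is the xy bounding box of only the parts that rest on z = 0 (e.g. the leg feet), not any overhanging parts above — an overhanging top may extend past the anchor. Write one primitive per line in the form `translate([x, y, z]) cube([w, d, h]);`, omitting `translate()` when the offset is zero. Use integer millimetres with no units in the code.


// leg_h = 433 - 25 = 408
translate([478, 286, 408]) cube([492, 385, 25]);
translate([478, 286, 0]) cube([38, 38, 408]);
translate([932, 286, 0]) cube([38, 38, 408]);
translate([478, 633, 0]) cube([38, 38, 408]);
translate([932, 633, 0]) cube([38, 38, 408]);
translate([478, 639, 433]) cube([492, 32, 514]);


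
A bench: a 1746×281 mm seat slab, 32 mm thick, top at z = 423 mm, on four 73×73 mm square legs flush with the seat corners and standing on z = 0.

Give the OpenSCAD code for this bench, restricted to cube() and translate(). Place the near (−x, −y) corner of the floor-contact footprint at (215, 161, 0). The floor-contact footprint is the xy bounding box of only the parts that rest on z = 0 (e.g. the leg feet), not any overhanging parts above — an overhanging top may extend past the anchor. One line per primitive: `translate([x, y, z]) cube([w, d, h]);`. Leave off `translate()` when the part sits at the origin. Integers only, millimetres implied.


translate([215, 161, 391]) cube([1746, 281, 32]);
translate([215, 161, 0]) cube([73, 73, 391]);
translate([215, 369, 0]) cube([73, 73, 391]);
translate([1888, 161, 0]) cube([73, 73, 391]);
translate([1888, 369, 0]) cube([73, 73, 391]);


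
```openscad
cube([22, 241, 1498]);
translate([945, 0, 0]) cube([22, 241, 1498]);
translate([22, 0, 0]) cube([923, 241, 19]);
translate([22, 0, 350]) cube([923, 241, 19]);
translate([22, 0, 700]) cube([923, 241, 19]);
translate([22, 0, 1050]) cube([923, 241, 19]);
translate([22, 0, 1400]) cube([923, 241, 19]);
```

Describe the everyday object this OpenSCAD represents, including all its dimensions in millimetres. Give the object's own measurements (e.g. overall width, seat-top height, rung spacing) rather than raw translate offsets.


An open bookshelf. Two side panels, each 22 mm thick, 241 mm deep and 1498 mm tall, stand 967 mm apart (outside-to-outside). Between them sit 5 shelves, each 19 mm thick and 241 mm deep, spanning the full gap between the sides. The bottom shelf rests on the floor (its underside at z = 0) and the clear gap between one shelf's top and the next shelf's underside is 331 mm.


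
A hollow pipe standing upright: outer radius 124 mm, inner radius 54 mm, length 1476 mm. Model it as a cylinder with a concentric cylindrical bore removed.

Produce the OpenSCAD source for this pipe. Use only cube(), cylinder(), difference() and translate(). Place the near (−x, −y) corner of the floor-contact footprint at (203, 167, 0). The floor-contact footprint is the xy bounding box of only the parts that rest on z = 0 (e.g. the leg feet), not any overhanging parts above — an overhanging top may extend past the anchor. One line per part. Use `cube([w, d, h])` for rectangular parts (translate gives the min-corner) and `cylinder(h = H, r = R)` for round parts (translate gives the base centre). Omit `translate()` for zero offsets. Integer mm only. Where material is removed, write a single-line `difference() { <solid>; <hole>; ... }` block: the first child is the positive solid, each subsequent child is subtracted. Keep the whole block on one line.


difference() { translate([327, 291, 0]) cylinder(h = 1476, r = 124); translate([327, 291, 0]) cylinder(h = 1476, r = 54); }


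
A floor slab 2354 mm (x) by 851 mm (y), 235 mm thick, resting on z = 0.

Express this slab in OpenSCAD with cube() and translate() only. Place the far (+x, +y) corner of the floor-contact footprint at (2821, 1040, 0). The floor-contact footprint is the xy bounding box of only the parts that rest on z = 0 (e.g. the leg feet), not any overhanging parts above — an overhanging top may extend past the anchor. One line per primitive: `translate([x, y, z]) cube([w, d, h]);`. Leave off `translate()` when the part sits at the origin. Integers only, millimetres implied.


translate([467, 189, 0]) cube([2354, 851, 235]);


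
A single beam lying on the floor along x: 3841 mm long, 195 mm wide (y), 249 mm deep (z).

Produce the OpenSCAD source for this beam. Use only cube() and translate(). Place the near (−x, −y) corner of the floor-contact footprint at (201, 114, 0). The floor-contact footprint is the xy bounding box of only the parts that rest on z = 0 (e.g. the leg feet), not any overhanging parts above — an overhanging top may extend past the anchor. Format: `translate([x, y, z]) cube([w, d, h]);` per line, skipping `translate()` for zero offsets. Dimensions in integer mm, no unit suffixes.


translate([201, 114, 0]) cube([3841, 195, 249]);


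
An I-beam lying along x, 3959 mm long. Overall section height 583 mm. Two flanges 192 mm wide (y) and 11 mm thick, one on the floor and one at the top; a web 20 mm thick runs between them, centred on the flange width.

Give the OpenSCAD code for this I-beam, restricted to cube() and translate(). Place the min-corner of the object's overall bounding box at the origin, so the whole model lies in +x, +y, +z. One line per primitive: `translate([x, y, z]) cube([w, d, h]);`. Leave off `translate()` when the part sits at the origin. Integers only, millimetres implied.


cube([3959, 192, 11]);
translate([0, 86, 11]) cube([3959, 20, 561]);
translate([0, 0, 572]) cube([3959, 192, 11]);


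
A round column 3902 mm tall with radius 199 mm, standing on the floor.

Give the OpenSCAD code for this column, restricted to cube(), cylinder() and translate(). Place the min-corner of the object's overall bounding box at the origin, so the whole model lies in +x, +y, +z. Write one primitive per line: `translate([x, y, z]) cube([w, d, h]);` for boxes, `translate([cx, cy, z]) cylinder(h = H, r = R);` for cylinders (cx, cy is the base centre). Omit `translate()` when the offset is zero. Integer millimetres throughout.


translate([199, 199, 0]) cylinder(h = 3902, r = 199);


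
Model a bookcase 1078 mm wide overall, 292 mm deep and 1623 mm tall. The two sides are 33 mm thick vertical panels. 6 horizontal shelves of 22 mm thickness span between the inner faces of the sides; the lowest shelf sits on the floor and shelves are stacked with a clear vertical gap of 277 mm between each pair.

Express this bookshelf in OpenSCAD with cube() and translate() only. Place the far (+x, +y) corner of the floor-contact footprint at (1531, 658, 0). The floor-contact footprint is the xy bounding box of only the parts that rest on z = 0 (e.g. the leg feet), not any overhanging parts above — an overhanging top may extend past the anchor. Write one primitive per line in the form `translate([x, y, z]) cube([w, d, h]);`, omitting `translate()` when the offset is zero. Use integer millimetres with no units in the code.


translate([453, 366, 0]) cube([33, 292, 1623]);
translate([1498, 366, 0]) cube([33, 292, 1623]);
translate([486, 366, 0]) cube([1012, 292, 22]);
translate([486, 366, 299]) cube([1012, 292, 22]);
translate([486, 366, 598]) cube([1012, 292, 22]);
translate([486, 366, 897]) cube([1012, 292, 22]);
translate([486, 366, 1196]) cube([1012, 292, 22]);
translate([486, 366, 1495]) cube([1012, 292, 22]);


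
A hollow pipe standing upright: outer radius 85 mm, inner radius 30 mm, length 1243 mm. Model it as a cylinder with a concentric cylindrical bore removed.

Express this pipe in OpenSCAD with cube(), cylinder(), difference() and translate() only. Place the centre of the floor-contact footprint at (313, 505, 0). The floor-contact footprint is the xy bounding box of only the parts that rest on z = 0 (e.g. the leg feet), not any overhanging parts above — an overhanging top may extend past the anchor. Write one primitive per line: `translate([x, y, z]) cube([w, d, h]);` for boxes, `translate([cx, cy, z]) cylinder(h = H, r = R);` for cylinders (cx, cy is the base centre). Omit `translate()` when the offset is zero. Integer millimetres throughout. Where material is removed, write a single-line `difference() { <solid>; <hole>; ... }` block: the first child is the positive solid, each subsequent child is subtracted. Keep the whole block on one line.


difference() { translate([313, 505, 0]) cylinder(h = 1243, r = 85); translate([313, 505, 0]) cylinder(h = 1243, r = 30); }


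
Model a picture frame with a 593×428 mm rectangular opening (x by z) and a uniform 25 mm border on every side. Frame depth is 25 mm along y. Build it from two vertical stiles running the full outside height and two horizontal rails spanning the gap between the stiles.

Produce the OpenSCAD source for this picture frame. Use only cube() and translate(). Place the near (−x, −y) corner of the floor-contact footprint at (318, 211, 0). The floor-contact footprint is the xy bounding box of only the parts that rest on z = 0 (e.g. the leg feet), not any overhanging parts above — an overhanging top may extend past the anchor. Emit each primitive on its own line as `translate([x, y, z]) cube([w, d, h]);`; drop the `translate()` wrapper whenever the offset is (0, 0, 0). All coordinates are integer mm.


translate([318, 211, 0]) cube([25, 25, 478]);
translate([936, 211, 0]) cube([25, 25, 478]);
translate([343, 211, 0]) cube([593, 25, 25]);
translate([343, 211, 453]) cube([593, 25, 25]);


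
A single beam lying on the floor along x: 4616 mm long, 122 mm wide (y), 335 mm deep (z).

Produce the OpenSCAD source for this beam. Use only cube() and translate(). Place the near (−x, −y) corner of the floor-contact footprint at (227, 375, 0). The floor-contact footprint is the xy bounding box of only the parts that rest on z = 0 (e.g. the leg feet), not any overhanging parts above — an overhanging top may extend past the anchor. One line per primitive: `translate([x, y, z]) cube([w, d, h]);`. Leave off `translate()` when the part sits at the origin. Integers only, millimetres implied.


translate([227, 375, 0]) cube([4616, 122, 335]);


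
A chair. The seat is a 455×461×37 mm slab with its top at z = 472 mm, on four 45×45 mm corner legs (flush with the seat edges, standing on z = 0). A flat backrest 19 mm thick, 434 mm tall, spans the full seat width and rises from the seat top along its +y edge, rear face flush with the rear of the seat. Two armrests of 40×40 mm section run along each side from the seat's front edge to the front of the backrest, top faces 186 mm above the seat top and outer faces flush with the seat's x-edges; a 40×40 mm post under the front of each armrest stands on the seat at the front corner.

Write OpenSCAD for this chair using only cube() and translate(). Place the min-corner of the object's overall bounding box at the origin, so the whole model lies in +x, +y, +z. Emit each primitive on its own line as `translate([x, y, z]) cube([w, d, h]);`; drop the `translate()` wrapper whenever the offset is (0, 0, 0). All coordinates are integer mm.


// leg_h = 472 - 37 = 435
// arm post h = 186 - 40 = 146
translate([0, 0, 435]) cube([455, 461, 37]);
cube([45, 45, 435]);
translate([410, 0, 0]) cube([45, 45, 435]);
translate([0, 416, 0]) cube([45, 45, 435]);
translate([410, 416, 0]) cube([45, 45, 435]);
translate([0, 442, 472]) cube([455, 19, 434]);
translate([0, 0, 618]) cube([40, 442, 40]);
translate([415, 0, 618]) cube([40, 442, 40]);
translate([0, 0, 472]) cube([40, 40, 146]);
translate([415, 0, 472]) cube([40, 40, 146]);


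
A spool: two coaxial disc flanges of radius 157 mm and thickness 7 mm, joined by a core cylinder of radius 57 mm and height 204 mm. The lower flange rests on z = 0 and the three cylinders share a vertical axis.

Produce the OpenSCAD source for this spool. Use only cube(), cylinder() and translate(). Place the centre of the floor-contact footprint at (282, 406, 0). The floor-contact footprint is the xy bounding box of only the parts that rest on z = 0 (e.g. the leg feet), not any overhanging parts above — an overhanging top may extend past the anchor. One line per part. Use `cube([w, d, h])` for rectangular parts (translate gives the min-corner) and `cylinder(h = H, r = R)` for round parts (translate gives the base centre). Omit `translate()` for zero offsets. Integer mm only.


translate([282, 406, 0]) cylinder(h = 7, r = 157);
translate([282, 406, 7]) cylinder(h = 204, r = 57);
translate([282, 406, 211]) cylinder(h = 7, r = 157);


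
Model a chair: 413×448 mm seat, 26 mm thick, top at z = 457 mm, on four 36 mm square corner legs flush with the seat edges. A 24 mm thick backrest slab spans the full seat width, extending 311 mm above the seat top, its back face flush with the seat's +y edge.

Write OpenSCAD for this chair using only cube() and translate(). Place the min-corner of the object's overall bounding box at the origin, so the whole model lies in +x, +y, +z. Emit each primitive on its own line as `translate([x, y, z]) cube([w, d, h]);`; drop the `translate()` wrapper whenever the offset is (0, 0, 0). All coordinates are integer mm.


translate([0, 0, 431]) cube([413, 448, 26]);
cube([36, 36, 431]);
translate([377, 0, 0]) cube([36, 36, 431]);
translate([0, 412, 0]) cube([36, 36, 431]);
translate([377, 412, 0]) cube([36, 36, 431]);
translate([0, 424, 457]) cube([413, 24, 311]);


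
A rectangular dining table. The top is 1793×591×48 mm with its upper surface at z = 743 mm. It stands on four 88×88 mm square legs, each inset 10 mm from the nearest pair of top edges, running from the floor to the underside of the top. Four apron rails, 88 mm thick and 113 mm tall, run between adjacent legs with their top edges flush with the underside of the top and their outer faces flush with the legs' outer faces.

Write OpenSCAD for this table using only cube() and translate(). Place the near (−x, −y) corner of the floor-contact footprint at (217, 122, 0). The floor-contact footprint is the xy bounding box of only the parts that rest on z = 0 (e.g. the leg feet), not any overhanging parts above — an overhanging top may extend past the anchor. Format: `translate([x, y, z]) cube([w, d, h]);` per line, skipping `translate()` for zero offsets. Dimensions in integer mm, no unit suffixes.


translate([207, 112, 695]) cube([1793, 591, 48]);
translate([217, 122, 0]) cube([88, 88, 695]);
translate([1902, 122, 0]) cube([88, 88, 695]);
translate([217, 605, 0]) cube([88, 88, 695]);
translate([1902, 605, 0]) cube([88, 88, 695]);
translate([305, 122, 582]) cube([1597, 88, 113]);
translate([305, 605, 582]) cube([1597, 88, 113]);
translate([217, 210, 582]) cube([88, 395, 113]);
translate([1902, 210, 582]) cube([88, 395, 113]);


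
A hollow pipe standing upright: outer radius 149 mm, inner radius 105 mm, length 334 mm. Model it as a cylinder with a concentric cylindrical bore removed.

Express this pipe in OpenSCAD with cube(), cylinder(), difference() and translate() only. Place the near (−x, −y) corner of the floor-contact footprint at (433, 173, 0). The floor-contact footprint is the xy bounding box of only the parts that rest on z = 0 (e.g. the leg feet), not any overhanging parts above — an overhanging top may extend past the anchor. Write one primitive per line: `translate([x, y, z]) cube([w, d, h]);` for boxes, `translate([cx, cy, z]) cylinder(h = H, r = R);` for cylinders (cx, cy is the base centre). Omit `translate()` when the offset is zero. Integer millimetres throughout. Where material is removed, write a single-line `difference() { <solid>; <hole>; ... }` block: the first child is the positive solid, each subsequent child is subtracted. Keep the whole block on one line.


difference() { translate([582, 322, 0]) cylinder(h = 334, r = 149); translate([582, 322, 0]) cylinder(h = 334, r = 105); }


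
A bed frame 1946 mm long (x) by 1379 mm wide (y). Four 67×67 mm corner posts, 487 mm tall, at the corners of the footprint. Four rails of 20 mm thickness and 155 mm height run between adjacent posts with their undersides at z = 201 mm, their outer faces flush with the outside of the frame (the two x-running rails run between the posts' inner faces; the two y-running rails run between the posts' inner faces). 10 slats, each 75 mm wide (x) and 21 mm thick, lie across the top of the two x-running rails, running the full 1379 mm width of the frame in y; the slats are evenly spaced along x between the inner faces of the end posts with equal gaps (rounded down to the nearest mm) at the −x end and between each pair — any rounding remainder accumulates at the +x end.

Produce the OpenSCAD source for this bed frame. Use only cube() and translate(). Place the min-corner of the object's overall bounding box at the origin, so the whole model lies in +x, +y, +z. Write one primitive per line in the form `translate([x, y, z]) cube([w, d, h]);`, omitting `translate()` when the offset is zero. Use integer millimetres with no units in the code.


// slat z = rail_z + rail_h = 201 + 155 = 356
// slat gap = ⌊(1812 − 10·75) / 11⌋ = 96
cube([67, 67, 487]);
translate([0, 1312, 0]) cube([67, 67, 487]);
translate([1879, 0, 0]) cube([67, 67, 487]);
translate([1879, 1312, 0]) cube([67, 67, 487]);
translate([67, 0, 201]) cube([1812, 20, 155]);
translate([67, 1359, 201]) cube([1812, 20, 155]);
translate([0, 67, 201]) cube([20, 1245, 155]);
translate([1926, 67, 201]) cube([20, 1245, 155]);
translate([163, 0, 356]) cube([75, 1379, 21]);
translate([334, 0, 356]) cube([75, 1379, 21]);
translate([505, 0, 356]) cube([75, 1379, 21]);
translate([676, 0, 356]) cube([75, 1379, 21]);
translate([847, 0, 356]) cube([75, 1379, 21]);
translate([1018, 0, 356]) cube([75, 1379, 21]);
translate([1189, 0, 356]) cube([75, 1379, 21]);
translate([1360, 0, 356]) cube([75, 1379, 21]);
translate([1531, 0, 356]) cube([75, 1379, 21]);
translate([1702, 0, 356]) cube([75, 1379, 21]);


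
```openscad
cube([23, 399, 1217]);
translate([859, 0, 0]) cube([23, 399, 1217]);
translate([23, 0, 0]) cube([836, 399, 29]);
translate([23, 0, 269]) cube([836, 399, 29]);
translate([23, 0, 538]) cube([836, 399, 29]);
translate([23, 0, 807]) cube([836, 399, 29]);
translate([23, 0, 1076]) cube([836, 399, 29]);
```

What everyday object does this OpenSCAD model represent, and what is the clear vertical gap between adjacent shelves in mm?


A bookshelf. The clear shelf gap is 240 mm.

Two tall side panels with 5 horizontal boards between them — a bookshelf. The first two shelf undersides are at z = 0 and z = 269; with shelf thickness 29, the clear gap is 269 − 0 − 29 = 240 mm.


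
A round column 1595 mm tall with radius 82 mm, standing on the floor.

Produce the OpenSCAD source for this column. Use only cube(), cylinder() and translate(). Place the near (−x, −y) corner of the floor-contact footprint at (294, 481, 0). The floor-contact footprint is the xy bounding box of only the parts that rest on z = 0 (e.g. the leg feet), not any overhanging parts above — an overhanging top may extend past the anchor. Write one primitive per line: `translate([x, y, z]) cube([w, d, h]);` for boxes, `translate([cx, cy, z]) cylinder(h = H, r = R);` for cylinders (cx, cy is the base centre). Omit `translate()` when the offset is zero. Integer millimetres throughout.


translate([376, 563, 0]) cylinder(h = 1595, r = 82);


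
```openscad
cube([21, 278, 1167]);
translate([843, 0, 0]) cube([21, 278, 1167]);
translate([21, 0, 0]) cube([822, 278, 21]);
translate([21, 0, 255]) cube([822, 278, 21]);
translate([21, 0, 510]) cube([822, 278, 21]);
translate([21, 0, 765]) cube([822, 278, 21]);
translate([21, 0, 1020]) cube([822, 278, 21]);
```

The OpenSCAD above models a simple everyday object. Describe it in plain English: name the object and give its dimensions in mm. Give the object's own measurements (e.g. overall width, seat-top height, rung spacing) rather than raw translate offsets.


An open bookshelf. Two side panels, each 21 mm thick, 278 mm deep and 1167 mm tall, stand 864 mm apart (outside-to-outside). Between them sit 5 shelves, each 21 mm thick and 278 mm deep, spanning the full gap between the sides. The bottom shelf rests on the floor (its underside at z = 0) and the clear gap between one shelf's top and the next shelf's underside is 234 mm.


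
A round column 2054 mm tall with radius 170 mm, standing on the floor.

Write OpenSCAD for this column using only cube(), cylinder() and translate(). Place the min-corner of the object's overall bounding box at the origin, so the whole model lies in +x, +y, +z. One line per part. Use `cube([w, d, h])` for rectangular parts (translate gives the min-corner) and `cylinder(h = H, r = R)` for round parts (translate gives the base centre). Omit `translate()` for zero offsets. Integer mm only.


translate([170, 170, 0]) cylinder(h = 2054, r = 170);


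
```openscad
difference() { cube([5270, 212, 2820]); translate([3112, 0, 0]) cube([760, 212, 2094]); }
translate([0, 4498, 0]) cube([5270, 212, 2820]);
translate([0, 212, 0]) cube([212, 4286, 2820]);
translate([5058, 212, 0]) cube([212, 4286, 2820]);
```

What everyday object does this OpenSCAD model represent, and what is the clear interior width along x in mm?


A single room. The interior width is 4846 mm.

Four walls enclosing a rectangle with a door in the front wall — a room. Outside width 5270 minus two 212 mm walls gives 4846 mm.


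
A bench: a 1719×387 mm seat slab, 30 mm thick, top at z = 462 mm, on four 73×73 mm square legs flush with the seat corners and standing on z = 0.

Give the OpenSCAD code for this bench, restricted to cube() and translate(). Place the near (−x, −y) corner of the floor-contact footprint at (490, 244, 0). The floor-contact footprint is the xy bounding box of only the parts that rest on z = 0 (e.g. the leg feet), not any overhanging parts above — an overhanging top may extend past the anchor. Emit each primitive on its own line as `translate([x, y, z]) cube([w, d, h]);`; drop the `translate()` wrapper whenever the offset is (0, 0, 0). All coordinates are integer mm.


translate([490, 244, 432]) cube([1719, 387, 30]);
translate([490, 244, 0]) cube([73, 73, 432]);
translate([490, 558, 0]) cube([73, 73, 432]);
translate([2136, 244, 0]) cube([73, 73, 432]);
translate([2136, 558, 0]) cube([73, 73, 432]);


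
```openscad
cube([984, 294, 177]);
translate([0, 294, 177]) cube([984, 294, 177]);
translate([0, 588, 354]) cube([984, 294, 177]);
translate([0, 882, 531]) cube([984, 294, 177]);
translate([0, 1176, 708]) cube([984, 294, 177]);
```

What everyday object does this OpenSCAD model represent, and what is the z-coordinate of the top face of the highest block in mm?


A staircase. The total rise is 885 mm.

5 identical blocks, each offset up and back from the previous — a staircase. Each step is 177 mm tall and there are 5 of them, so the total rise is 5 × 177 = 885 mm.


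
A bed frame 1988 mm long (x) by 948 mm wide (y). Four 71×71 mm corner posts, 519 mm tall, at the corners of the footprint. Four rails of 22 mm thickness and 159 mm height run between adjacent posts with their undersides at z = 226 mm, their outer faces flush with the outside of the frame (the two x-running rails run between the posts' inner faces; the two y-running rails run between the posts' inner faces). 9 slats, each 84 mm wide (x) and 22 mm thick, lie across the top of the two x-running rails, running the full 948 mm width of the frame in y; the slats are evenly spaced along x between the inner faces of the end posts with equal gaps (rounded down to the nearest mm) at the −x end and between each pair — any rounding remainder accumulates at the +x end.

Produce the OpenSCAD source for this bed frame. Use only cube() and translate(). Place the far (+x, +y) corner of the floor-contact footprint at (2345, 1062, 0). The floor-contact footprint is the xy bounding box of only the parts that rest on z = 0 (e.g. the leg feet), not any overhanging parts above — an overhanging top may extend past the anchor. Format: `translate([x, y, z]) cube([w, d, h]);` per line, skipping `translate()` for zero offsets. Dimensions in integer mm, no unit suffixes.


// slat z = rail_z + rail_h = 226 + 159 = 385
// slat gap = ⌊(1846 − 9·84) / 10⌋ = 109
translate([357, 114, 0]) cube([71, 71, 519]);
translate([357, 991, 0]) cube([71, 71, 519]);
translate([2274, 114, 0]) cube([71, 71, 519]);
translate([2274, 991, 0]) cube([71, 71, 519]);
translate([428, 114, 226]) cube([1846, 22, 159]);
translate([428, 1040, 226]) cube([1846, 22, 159]);
translate([357, 185, 226]) cube([22, 806, 159]);
translate([2323, 185, 226]) cube([22, 806, 159]);
translate([537, 114, 385]) cube([84, 948, 22]);
translate([730, 114, 385]) cube([84, 948, 22]);
translate([923, 114, 385]) cube([84, 948, 22]);
translate([1116, 114, 385]) cube([84, 948, 22]);
translate([1309, 114, 385]) cube([84, 948, 22]);
translate([1502, 114, 385]) cube([84, 948, 22]);
translate([1695, 114, 385]) cube([84, 948, 22]);
translate([1888, 114, 385]) cube([84, 948, 22]);
translate([2081, 114, 385]) cube([84, 948, 22]);


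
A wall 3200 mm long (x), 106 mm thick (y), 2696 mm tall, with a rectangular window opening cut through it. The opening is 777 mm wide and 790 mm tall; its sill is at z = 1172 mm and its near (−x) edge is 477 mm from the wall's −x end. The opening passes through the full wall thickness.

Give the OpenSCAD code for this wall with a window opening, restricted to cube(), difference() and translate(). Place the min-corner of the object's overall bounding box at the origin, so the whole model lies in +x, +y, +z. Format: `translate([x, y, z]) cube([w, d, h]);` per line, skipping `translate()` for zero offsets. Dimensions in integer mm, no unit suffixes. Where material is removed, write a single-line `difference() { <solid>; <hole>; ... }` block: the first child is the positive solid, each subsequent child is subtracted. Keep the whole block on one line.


difference() { cube([3200, 106, 2696]); translate([477, 0, 1172]) cube([777, 106, 790]); }
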